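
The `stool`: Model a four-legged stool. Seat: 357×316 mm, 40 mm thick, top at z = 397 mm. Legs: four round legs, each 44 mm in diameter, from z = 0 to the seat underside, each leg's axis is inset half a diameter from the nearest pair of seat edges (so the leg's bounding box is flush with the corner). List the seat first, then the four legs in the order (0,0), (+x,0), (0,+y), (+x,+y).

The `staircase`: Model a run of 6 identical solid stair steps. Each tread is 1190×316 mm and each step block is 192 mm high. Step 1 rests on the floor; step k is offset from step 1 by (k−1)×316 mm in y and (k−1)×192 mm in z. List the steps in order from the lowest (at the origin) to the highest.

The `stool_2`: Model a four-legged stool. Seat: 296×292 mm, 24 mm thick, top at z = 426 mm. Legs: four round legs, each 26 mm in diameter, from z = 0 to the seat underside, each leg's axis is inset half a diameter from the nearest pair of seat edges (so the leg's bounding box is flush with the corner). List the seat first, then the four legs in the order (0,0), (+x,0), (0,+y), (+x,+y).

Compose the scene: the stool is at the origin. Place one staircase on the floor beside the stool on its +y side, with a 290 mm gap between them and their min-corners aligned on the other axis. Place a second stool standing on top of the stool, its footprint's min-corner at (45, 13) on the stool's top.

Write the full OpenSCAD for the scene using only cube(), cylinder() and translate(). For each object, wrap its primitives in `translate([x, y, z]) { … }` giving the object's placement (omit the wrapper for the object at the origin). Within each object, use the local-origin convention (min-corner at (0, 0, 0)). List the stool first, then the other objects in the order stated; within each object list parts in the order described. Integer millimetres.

translate([0, 0, 357]) cube([357, 316, 40]);
translate([22, 22, 0]) cylinder(h = 357, r = 22);
translate([335, 22, 0]) cylinder(h = 357, r = 22);
translate([22, 294, 0]) cylinder(h = 357, r = 22);
translate([335, 294, 0]) cylinder(h = 357, r = 22);
translate([0, 606, 0]) {
  cube([1190, 316, 192]);
  translate([0, 316, 192]) cube([1190, 316, 192]);
  translate([0, 632, 384]) cube([1190, 316, 192]);
  translate([0, 948, 576]) cube([1190, 316, 192]);
  translate([0, 1264, 768]) cube([1190, 316, 192]);
  translate([0, 1580, 960]) cube([1190, 316, 192]);
}
translate([45, 13, 397]) {
  translate([0, 0, 402]) cube([296, 292, 24]);
  translate([13, 13, 0]) cylinder(h = 402, r = 13);
  translate([283, 13, 0]) cylinder(h = 402, r = 13);
  translate([13, 279, 0]) cylinder(h = 402, r = 13);
  translate([283, 279, 0]) cylinder(h = 402, r = 13);
}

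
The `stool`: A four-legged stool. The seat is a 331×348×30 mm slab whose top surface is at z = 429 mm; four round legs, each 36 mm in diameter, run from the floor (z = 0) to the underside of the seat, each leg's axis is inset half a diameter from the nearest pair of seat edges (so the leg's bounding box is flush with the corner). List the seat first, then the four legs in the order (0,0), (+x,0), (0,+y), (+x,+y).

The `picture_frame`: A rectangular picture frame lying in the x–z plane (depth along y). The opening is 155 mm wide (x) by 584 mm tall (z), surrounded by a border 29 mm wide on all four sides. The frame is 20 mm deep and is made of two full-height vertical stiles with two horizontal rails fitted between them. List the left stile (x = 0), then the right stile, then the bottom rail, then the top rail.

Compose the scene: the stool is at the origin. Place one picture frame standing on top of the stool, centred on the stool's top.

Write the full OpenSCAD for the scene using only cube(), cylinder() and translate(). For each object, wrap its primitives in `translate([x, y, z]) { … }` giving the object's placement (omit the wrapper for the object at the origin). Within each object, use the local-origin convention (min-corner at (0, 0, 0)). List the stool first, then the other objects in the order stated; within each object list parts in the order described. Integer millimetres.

translate([0, 0, 399]) cube([331, 348, 30]);
translate([18, 18, 0]) cylinder(h = 399, r = 18);
translate([313, 18, 0]) cylinder(h = 399, r = 18);
translate([18, 330, 0]) cylinder(h = 399, r = 18);
translate([313, 330, 0]) cylinder(h = 399, r = 18);
translate([59, 164, 429]) {
  cube([29, 20, 642]);
  translate([184, 0, 0]) cube([29, 20, 642]);
  translate([29, 0, 0]) cube([155, 20, 29]);
  translate([29, 0, 613]) cube([155, 20, 29]);
}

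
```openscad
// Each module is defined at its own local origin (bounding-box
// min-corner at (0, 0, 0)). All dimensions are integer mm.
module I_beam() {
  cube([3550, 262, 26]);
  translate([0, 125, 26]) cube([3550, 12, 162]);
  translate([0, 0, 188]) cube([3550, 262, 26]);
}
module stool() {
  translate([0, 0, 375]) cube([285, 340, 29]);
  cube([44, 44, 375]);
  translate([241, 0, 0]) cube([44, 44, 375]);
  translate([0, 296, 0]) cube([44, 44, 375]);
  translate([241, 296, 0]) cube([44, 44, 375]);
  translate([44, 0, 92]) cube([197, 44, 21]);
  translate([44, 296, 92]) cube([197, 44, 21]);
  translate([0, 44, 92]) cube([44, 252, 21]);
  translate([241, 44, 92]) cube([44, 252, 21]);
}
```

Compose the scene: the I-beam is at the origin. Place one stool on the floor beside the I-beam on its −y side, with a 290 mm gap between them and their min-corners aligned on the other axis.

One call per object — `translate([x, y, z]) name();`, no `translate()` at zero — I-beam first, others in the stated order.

I_beam();
translate([0, -630, 0]) stool();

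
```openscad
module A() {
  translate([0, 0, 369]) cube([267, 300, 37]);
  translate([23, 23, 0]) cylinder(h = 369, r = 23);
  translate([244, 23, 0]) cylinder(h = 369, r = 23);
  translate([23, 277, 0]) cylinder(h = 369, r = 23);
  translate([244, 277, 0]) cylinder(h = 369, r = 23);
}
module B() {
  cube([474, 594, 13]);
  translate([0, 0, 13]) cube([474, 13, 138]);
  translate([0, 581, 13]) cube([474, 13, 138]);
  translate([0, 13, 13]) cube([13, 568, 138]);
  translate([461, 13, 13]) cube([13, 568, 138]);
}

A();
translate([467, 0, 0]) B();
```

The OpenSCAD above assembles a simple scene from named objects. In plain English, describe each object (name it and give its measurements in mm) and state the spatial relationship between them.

A is a simple wooden stool: a rectangular seat 267 mm (x) by 300 mm (y), 37 mm thick, top face at z = 406 mm, on four round legs, each 46 mm in diameter. The legs rest on z = 0, each leg's axis is inset half a diameter from the nearest pair of seat edges (so the leg's bounding box is flush with the corner).

B is an open storage box with external size 474×594×151 mm and wall thickness 13 mm (the base is also 13 mm thick). The base covers the whole footprint; the four walls stand on the base, with the y-facing walls full-width and the x-facing walls fitting between their inner faces.

The open box is on the floor beside the stool on its +x side.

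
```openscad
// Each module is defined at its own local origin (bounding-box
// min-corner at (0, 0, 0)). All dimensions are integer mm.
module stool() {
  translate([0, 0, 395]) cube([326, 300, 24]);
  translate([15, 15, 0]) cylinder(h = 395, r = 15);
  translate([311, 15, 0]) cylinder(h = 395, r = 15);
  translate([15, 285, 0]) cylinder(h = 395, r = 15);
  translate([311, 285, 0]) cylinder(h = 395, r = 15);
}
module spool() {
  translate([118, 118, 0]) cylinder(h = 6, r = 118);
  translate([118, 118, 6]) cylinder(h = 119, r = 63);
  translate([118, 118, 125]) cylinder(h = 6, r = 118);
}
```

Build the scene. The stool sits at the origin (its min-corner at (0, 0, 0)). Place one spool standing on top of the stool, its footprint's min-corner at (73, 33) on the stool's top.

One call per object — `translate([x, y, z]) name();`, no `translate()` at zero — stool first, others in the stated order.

stool();
translate([73, 33, 419]) spool();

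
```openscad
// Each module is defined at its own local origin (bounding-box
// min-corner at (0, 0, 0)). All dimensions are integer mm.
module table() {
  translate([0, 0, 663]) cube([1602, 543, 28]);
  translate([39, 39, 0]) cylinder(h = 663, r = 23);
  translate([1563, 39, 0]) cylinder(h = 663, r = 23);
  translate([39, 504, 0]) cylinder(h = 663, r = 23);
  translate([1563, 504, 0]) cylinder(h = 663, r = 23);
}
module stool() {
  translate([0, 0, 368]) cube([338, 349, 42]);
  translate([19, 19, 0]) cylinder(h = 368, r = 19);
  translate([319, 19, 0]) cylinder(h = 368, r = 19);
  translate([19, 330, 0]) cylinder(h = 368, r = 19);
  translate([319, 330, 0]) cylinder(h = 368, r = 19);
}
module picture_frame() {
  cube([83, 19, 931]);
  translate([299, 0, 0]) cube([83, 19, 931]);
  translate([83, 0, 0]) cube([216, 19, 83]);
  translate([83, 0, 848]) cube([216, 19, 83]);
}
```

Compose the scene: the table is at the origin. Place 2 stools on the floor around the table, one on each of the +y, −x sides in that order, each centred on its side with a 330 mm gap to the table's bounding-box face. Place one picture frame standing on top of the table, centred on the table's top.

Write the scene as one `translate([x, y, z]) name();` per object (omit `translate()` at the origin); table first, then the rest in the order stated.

table();
translate([632, 873, 0]) stool();
translate([-668, 97, 0]) stool();
translate([610, 262, 691]) picture_frame();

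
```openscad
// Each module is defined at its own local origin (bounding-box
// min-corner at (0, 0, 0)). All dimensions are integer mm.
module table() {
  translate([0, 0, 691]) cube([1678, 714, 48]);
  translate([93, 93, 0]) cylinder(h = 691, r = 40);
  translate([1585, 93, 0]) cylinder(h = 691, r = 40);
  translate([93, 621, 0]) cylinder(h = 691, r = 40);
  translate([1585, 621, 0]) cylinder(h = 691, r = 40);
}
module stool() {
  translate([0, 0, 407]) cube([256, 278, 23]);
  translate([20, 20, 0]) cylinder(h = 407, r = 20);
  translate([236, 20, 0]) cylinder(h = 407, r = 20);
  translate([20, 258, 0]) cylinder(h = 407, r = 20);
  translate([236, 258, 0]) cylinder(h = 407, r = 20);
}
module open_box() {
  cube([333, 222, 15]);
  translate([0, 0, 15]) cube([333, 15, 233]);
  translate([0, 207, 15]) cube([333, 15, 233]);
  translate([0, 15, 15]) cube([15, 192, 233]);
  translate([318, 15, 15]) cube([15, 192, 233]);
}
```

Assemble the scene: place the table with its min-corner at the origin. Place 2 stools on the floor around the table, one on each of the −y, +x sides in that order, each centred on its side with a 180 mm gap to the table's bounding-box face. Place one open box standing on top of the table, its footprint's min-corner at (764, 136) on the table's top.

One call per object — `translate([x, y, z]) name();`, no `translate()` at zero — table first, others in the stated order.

table();
translate([711, -458, 0]) stool();
translate([1858, 218, 0]) stool();
translate([764, 136, 739]) open_box();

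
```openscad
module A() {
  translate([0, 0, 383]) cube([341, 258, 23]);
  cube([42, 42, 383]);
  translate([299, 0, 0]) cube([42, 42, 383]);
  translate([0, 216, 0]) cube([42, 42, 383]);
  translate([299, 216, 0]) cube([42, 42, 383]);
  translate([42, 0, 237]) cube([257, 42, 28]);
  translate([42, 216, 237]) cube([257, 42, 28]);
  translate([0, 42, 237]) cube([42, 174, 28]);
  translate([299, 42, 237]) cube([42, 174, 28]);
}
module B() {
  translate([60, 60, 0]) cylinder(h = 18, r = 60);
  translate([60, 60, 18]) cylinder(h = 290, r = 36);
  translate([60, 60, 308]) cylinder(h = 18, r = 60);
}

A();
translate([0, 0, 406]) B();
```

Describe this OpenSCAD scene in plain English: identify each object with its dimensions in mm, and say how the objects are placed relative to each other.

A is a four-legged stool. The seat is a 341×258×23 mm slab whose top surface is at z = 406 mm; four square legs, each 42×42 mm in cross-section, run from the floor (z = 0) to the underside of the seat, each flush with a corner of the seat. Four stretchers, 42 mm wide and 28 mm tall, connect adjacent legs with their undersides at z = 237 mm, each running between the inner faces of the legs it joins and aligned with the legs' outer faces on the other axis.

B is a spool: two coaxial disc flanges of radius 60 mm and thickness 18 mm, joined by a core cylinder of radius 36 mm and height 290 mm. The lower flange rests on z = 0 and the three cylinders share a vertical axis.

The spool is on top of the stool.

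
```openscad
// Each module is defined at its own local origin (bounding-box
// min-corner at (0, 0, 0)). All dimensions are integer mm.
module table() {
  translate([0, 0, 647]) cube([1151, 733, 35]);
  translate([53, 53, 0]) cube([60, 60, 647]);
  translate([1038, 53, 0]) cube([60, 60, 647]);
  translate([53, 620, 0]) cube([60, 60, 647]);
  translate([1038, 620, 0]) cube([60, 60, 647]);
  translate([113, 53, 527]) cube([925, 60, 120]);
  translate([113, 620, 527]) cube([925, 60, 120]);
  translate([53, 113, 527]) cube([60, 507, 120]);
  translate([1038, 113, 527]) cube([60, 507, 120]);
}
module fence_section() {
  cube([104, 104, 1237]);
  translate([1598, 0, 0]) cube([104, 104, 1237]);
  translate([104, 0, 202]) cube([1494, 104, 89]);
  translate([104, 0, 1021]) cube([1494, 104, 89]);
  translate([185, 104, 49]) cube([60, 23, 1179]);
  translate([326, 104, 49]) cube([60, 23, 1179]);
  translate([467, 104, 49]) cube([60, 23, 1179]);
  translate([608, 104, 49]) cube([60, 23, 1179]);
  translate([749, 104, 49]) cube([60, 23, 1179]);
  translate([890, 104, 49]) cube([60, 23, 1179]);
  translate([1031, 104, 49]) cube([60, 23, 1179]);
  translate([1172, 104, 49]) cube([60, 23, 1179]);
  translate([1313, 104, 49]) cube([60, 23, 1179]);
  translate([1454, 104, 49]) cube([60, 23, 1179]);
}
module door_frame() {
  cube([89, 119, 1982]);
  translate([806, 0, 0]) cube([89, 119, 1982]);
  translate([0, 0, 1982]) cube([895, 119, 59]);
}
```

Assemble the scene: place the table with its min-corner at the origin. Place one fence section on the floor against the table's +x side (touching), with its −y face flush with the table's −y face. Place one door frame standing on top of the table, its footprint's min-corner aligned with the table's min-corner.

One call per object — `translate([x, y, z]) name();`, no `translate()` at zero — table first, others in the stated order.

table();
translate([1151, 0, 0]) fence_section();
translate([0, 0, 682]) door_frame();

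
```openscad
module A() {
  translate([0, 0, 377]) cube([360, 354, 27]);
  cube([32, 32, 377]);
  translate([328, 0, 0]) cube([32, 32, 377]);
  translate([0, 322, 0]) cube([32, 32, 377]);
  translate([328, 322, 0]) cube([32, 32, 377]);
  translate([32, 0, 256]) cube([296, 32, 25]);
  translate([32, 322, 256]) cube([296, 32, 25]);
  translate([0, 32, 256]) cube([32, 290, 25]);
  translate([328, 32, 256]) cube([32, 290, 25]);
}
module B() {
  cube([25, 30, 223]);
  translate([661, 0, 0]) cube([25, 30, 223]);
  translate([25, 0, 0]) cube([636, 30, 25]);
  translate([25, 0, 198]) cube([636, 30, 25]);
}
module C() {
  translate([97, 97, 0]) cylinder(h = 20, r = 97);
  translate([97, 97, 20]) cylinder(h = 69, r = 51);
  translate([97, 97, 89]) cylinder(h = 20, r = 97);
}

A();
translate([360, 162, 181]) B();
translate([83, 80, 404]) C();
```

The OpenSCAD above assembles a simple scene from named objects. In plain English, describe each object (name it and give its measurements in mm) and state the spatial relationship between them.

A is a four-legged stool. The seat is a 360×354×27 mm slab whose top surface is at z = 404 mm; four square legs, each 32×32 mm in cross-section, run from the floor (z = 0) to the underside of the seat, each flush with a corner of the seat. Four stretchers, 32 mm wide and 25 mm tall, connect adjacent legs with their undersides at z = 256 mm, each running between the inner faces of the legs it joins and aligned with the legs' outer faces on the other axis.

B is a picture frame with a 636×173 mm rectangular opening (x by z) and a uniform 25 mm border on every side. Frame depth is 30 mm along y. It is built from two vertical stiles running the full outside height and two horizontal rails spanning the gap between the stiles.

C is a spool: two coaxial disc flanges of radius 97 mm and thickness 20 mm, joined by a core cylinder of radius 51 mm and height 69 mm. The lower flange rests on z = 0 and the three cylinders share a vertical axis.

The picture frame is beside the stool with their tops flush at z = 404. The spool is on top of the stool, centred.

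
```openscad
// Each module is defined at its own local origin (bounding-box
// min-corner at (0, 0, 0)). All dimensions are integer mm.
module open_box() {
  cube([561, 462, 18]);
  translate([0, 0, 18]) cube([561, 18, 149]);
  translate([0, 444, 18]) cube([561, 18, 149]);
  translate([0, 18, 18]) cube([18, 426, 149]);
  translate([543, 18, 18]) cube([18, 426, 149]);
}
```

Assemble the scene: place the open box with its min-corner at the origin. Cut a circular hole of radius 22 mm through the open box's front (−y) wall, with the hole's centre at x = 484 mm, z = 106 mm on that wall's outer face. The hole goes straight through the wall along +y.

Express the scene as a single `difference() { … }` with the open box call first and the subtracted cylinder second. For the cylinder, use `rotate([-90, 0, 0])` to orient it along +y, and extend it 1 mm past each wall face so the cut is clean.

difference() {
  open_box();
  translate([484, -1, 106]) rotate([-90, 0, 0]) cylinder(h = 20, r = 22);
}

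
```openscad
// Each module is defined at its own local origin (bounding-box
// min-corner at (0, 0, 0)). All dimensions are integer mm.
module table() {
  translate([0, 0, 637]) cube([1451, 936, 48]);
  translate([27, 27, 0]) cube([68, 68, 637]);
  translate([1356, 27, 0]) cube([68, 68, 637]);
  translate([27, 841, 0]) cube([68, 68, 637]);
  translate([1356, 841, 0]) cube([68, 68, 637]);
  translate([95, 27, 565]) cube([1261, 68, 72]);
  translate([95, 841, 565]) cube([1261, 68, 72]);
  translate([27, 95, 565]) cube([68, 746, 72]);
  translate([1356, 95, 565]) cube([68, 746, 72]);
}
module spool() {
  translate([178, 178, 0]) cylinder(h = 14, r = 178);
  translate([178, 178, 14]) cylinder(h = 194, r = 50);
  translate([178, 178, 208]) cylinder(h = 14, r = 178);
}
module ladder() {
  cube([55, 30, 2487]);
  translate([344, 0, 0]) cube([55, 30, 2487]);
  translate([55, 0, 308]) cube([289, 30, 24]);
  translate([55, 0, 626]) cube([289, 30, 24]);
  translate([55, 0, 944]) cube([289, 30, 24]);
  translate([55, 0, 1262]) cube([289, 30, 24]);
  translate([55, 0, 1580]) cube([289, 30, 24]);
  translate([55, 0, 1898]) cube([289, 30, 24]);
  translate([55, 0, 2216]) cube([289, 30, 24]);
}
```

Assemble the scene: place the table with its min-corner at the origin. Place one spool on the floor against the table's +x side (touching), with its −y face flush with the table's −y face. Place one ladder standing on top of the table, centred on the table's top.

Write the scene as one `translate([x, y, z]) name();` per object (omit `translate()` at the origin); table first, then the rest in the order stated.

table();
translate([1451, 0, 0]) spool();
translate([526, 453, 685]) ladder();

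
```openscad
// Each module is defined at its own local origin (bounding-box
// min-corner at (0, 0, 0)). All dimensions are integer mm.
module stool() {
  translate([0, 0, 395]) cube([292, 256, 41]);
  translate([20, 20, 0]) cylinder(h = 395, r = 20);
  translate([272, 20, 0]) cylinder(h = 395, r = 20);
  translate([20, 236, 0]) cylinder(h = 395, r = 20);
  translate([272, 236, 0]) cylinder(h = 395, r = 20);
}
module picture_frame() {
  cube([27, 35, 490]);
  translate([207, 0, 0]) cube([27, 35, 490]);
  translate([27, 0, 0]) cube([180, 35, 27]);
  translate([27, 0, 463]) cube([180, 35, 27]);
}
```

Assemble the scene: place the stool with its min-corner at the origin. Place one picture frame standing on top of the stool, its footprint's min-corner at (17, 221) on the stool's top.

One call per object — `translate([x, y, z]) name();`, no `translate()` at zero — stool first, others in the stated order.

stool();
translate([17, 221, 436]) picture_frame();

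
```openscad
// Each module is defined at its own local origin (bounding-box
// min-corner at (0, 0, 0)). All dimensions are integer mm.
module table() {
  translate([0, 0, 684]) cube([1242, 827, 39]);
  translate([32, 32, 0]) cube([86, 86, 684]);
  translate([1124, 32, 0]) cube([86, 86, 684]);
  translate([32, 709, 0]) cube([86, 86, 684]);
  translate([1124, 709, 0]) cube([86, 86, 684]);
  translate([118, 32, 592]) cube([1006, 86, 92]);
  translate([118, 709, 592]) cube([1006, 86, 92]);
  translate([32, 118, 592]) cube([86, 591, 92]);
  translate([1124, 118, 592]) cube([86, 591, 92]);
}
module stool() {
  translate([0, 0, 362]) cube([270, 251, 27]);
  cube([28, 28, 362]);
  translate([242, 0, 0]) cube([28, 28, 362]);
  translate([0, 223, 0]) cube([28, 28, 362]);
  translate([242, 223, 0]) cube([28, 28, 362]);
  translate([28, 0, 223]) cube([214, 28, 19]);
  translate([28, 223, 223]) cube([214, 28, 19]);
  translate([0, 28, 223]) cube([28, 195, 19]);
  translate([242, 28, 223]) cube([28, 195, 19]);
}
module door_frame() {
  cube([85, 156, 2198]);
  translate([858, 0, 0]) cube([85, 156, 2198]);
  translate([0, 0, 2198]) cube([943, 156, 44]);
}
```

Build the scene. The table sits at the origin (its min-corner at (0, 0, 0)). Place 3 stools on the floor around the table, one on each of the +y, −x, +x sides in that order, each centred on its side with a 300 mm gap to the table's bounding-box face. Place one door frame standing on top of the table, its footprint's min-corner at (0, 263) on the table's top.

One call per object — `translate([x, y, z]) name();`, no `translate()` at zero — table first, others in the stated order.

table();
translate([486, 1127, 0]) stool();
translate([-570, 288, 0]) stool();
translate([1542, 288, 0]) stool();
translate([0, 263, 723]) door_frame();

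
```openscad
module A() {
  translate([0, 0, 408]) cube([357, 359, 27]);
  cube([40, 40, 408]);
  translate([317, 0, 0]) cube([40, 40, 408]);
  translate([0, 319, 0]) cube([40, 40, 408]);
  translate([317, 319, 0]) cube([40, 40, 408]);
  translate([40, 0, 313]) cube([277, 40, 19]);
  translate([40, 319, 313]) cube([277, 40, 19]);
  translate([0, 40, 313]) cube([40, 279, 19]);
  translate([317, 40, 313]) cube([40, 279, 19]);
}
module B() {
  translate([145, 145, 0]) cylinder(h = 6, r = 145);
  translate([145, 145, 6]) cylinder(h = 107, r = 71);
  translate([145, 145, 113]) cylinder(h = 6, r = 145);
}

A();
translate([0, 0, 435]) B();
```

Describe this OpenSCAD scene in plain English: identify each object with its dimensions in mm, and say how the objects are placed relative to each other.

A is a four-legged stool. The seat is a 357×359×27 mm slab whose top surface is at z = 435 mm; four square legs, each 40×40 mm in cross-section, run from the floor (z = 0) to the underside of the seat, each flush with a corner of the seat. Four stretchers, 40 mm wide and 19 mm tall, connect adjacent legs with their undersides at z = 313 mm, each running between the inner faces of the legs it joins and aligned with the legs' outer faces on the other axis.

B is a spool: two coaxial disc flanges of radius 145 mm and thickness 6 mm, joined by a core cylinder of radius 71 mm and height 107 mm. The lower flange rests on z = 0 and the three cylinders share a vertical axis.

The spool is on top of the stool.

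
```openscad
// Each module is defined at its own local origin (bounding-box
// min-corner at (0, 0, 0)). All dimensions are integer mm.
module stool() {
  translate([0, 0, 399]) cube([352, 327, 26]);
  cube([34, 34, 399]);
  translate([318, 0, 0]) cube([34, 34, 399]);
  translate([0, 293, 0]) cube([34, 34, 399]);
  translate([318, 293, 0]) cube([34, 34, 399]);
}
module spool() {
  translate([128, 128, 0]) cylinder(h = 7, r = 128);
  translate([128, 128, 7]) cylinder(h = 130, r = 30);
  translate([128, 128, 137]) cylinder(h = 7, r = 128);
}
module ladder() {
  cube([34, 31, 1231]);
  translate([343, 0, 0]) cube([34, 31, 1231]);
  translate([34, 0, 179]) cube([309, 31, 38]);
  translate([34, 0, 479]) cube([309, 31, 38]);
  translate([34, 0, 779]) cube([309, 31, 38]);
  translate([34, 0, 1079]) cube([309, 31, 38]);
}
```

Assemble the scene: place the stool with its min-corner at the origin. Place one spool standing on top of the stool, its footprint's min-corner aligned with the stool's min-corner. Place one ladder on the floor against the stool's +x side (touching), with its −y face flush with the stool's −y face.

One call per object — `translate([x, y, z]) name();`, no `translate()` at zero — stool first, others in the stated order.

stool();
translate([0, 0, 425]) spool();
translate([352, 0, 0]) ladder();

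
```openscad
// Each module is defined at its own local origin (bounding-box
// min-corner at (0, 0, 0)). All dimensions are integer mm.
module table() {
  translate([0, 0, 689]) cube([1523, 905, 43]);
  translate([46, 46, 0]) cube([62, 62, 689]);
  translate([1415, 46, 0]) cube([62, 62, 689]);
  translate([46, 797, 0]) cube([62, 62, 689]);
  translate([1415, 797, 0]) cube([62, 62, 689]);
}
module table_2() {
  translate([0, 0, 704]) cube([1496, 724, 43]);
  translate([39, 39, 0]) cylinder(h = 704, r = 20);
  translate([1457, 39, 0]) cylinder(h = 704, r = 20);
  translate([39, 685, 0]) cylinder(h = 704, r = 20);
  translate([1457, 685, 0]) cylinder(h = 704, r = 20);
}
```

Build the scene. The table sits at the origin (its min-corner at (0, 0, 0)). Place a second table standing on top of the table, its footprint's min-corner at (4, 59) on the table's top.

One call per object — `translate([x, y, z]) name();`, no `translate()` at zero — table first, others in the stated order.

table();
translate([4, 59, 732]) table_2();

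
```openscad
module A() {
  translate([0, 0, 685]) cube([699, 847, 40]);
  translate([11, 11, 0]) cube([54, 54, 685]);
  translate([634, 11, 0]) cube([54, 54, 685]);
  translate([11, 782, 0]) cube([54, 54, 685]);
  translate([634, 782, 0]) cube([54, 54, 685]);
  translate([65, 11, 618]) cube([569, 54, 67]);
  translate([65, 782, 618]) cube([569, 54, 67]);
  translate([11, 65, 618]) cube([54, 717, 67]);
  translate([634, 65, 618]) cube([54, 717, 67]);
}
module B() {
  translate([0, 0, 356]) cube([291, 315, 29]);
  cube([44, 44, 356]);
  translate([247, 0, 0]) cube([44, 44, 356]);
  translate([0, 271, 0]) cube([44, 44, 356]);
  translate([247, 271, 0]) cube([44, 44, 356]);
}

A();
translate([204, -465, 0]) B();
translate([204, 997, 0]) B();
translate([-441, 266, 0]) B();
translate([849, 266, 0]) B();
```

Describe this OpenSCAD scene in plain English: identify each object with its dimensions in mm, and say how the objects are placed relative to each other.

A is a table with a 699×847 mm rectangular top, 40 mm thick, top surface at z = 725 mm, supported by four 54×54 mm square legs, each inset 11 mm from the nearest pair of top edges, running from the floor. Four apron rails, 54 mm thick and 67 mm tall, run between adjacent legs with their top edges flush with the underside of the top and their outer faces flush with the legs' outer faces.

B is a four-legged stool. The seat is 291×315 mm, 29 mm thick, top at z = 385 mm. It stands on four square legs, each 44×44 mm in cross-section, from z = 0 to the seat underside, each flush with a corner of the seat.

Four stools sit around the table at the −y, +y, −x, +x sides.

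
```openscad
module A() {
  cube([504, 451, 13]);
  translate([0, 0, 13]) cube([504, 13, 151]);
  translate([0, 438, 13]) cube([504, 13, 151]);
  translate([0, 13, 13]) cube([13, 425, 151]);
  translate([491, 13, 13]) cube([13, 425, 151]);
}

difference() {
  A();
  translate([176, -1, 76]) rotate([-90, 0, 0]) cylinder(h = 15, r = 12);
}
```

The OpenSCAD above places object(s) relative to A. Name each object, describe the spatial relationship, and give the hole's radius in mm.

A is an open box. The open box has a circular hole through its front wall. The hole's radius is 12 mm.

The subtracted cylinder has r = 12 mm.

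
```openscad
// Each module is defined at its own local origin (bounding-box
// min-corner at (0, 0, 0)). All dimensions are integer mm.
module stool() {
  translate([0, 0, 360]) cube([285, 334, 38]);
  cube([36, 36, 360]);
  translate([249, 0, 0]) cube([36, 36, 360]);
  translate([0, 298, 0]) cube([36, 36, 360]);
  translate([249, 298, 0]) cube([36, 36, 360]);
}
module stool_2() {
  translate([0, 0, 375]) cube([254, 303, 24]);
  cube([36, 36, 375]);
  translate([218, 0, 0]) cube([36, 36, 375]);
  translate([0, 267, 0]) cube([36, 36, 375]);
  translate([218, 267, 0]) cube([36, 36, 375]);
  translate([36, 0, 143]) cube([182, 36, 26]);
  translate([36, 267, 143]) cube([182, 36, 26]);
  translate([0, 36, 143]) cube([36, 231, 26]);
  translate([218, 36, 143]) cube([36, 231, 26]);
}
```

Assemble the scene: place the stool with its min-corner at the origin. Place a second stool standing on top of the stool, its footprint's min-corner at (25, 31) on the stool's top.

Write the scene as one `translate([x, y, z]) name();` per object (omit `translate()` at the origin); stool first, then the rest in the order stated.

stool();
translate([25, 31, 398]) stool_2();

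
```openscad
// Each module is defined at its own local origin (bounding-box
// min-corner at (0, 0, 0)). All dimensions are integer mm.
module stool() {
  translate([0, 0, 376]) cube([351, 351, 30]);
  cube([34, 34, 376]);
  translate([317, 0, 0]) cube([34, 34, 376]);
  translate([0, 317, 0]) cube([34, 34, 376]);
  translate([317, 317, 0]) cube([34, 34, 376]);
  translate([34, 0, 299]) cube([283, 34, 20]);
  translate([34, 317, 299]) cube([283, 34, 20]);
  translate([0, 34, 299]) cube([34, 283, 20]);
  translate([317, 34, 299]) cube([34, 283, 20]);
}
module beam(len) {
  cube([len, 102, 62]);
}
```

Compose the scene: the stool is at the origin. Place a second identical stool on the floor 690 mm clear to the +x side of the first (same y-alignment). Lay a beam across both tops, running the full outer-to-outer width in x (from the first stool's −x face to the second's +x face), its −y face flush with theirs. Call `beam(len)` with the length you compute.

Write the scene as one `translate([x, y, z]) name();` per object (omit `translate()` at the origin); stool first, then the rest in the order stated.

stool();
translate([1041, 0, 0]) stool();
translate([0, 0, 406]) beam(1392);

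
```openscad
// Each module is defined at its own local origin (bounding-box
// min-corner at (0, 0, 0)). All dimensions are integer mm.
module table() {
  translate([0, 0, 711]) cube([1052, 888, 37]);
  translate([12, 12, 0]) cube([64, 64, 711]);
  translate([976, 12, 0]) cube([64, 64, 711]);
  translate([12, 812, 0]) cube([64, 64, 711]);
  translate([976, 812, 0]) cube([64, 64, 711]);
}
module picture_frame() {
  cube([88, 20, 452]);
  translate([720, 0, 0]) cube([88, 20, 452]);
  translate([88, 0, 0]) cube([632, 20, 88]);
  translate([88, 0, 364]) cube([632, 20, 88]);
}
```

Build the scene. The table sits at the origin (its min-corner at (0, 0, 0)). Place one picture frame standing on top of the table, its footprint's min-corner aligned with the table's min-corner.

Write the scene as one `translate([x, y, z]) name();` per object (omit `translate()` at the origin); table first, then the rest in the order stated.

table();
translate([0, 0, 748]) picture_frame();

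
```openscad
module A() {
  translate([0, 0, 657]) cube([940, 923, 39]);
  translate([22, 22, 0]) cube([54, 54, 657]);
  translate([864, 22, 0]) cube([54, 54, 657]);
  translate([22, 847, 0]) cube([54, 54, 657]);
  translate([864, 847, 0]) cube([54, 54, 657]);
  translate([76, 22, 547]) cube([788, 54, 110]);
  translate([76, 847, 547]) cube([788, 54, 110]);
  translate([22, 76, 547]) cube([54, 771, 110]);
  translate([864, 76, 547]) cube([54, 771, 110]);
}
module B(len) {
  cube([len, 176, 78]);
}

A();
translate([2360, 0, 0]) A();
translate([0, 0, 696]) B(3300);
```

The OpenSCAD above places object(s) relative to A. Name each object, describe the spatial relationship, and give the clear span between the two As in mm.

A is a table. B is a beam. A beam spans the tops of two tables. The clear span between the two tables is 1420 mm.

Second table starts at x = 2360; first ends at x = 940; clear span = 2360 − 940 = 1420 mm.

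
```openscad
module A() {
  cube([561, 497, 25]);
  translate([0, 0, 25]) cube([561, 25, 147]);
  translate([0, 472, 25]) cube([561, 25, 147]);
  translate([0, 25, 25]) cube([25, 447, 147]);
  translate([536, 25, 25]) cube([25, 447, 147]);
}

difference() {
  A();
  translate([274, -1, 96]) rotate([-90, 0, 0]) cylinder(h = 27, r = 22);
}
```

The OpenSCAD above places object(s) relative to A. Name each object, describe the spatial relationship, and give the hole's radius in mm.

A is an open box. The open box has a circular hole through its front wall. The hole's radius is 22 mm.

The subtracted cylinder has r = 22 mm.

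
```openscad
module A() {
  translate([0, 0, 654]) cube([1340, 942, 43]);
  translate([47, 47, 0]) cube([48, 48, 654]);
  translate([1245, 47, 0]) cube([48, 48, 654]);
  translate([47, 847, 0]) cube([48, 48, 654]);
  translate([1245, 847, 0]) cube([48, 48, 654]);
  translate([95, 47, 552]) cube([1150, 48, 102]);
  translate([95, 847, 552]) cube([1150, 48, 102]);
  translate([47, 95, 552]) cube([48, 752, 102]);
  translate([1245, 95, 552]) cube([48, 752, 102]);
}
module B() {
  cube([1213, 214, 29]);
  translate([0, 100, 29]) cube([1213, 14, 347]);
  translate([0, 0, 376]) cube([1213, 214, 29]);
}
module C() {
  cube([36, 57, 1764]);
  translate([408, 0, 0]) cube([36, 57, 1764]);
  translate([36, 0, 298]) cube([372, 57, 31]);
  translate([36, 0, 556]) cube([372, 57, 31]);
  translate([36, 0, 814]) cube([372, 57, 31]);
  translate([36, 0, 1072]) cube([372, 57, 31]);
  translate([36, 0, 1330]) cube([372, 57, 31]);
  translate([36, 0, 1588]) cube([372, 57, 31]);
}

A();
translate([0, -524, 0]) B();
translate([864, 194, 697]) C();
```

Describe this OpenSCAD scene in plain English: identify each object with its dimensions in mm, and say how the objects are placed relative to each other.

A is a table: top 1340 mm (x) × 942 mm (y), 43 mm thick, upper face at z = 697 mm, on four 48×48 mm square legs, each inset 47 mm from the nearest pair of top edges, running from z = 0 to the bottom of the top. Four apron rails, 48 mm thick and 102 mm tall, run between adjacent legs with their top edges flush with the underside of the top and their outer faces flush with the legs' outer faces.

B is an I-beam lying along x, 1213 mm long. Overall section height 405 mm. Two flanges 214 mm wide (y) and 29 mm thick, one on the floor and one at the top; a web 14 mm thick runs between them, centred on the flange width.

C is a wooden ladder with two side rails of 36×57 mm section and 1764 mm height, set 444 mm apart overall. Between them run 6 rectangular rungs (57 mm deep, 31 mm thick), front faces flush with the rails' −y face. The bottom of the first rung is 298 mm above the floor and each subsequent rung is 258 mm higher than the one below.

The I-beam is on the floor beside the table on its −y side. The ladder is on top of the table.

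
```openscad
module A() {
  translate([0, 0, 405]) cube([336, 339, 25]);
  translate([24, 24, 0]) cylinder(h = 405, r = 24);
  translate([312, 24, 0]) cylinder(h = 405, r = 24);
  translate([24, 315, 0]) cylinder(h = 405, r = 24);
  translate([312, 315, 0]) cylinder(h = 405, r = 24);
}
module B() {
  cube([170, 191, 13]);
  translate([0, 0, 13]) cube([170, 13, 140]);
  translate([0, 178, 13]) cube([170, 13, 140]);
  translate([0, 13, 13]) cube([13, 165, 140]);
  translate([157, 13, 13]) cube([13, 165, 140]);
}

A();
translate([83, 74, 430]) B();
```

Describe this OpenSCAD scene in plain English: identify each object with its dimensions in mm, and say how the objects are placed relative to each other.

A is a simple wooden stool: a rectangular seat 336 mm (x) by 339 mm (y), 25 mm thick, top face at z = 430 mm, on four round legs, each 48 mm in diameter. The legs rest on z = 0, each leg's axis is inset half a diameter from the nearest pair of seat edges (so the leg's bounding box is flush with the corner).

B is an open storage box with external size 170×191×153 mm and wall thickness 13 mm (the base is also 13 mm thick). The base covers the whole footprint; the four walls stand on the base, with the y-facing walls full-width and the x-facing walls fitting between their inner faces.

The open box is on top of the stool, centred.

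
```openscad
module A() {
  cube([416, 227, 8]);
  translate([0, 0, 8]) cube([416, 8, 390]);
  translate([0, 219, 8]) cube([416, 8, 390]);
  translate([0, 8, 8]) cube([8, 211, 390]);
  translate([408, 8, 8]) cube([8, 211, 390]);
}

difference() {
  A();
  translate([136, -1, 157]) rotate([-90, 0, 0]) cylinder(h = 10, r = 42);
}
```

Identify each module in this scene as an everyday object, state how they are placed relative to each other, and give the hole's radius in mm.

The subtracted cylinder has r = 42 mm.

A is an open box. The open box has a circular hole through its front wall. The hole's radius is 42 mm.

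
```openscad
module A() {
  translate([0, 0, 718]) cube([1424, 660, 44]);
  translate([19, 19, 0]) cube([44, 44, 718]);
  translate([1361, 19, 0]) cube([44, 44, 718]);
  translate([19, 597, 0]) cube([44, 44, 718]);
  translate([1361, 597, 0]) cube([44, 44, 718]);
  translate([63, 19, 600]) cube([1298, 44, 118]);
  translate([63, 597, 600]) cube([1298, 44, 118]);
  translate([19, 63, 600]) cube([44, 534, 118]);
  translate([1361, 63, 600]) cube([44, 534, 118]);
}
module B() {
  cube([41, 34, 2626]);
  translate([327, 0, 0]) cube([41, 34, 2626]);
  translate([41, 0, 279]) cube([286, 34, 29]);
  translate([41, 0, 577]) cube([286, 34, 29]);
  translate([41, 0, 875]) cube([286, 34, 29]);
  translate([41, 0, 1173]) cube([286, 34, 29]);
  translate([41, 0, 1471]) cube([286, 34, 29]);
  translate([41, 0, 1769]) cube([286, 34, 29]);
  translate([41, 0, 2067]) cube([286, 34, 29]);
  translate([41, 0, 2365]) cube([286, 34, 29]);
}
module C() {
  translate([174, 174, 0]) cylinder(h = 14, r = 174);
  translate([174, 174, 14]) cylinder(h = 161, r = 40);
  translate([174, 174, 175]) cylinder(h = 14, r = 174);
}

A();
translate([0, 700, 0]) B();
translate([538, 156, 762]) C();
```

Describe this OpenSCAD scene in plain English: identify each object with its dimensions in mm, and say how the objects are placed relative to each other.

A is a table with a 1424×660 mm rectangular top, 44 mm thick, top surface at z = 762 mm, supported by four 44×44 mm square legs, each inset 19 mm from the nearest pair of top edges, running from the floor. Four apron rails, 44 mm thick and 118 mm tall, run between adjacent legs with their top edges flush with the underside of the top and their outer faces flush with the legs' outer faces.

B is a straight ladder. Two 41×34 mm vertical rails, 2626 mm tall, stand 368 mm apart (outside-to-outside) with their front faces coplanar on the −y side. 8 rungs, each 34 mm deep and 29 mm tall, span between the inner faces of the rails, front faces flush with the rails. The lowest rung's underside is at z = 279 mm and rungs are spaced 298 mm apart (underside to underside).

C is a spool: two coaxial disc flanges of radius 174 mm and thickness 14 mm, joined by a core cylinder of radius 40 mm and height 161 mm. The lower flange rests on z = 0 and the three cylinders share a vertical axis.

The ladder is on the floor beside the table on its +y side. The spool is on top of the table, centred.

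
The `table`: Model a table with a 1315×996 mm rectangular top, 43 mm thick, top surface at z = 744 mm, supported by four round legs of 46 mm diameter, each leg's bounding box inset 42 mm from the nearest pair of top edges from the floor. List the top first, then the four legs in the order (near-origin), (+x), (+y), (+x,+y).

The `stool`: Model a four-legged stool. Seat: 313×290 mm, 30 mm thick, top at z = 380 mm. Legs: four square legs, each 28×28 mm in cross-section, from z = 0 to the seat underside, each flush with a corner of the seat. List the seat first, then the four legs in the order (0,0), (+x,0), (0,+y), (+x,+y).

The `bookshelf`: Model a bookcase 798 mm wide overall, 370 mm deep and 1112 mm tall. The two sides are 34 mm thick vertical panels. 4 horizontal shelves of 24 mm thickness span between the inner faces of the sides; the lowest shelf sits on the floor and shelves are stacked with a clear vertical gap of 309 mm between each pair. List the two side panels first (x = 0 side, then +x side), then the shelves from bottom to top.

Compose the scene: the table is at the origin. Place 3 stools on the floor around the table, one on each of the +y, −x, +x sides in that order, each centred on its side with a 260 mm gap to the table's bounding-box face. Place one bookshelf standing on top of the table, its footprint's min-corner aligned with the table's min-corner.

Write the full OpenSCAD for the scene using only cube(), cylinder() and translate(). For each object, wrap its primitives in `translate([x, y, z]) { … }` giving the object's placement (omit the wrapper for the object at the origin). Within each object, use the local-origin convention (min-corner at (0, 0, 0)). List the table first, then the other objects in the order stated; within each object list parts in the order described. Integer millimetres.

translate([0, 0, 701]) cube([1315, 996, 43]);
translate([65, 65, 0]) cylinder(h = 701, r = 23);
translate([1250, 65, 0]) cylinder(h = 701, r = 23);
translate([65, 931, 0]) cylinder(h = 701, r = 23);
translate([1250, 931, 0]) cylinder(h = 701, r = 23);
translate([501, 1256, 0]) {
  translate([0, 0, 350]) cube([313, 290, 30]);
  cube([28, 28, 350]);
  translate([285, 0, 0]) cube([28, 28, 350]);
  translate([0, 262, 0]) cube([28, 28, 350]);
  translate([285, 262, 0]) cube([28, 28, 350]);
}
translate([-573, 353, 0]) {
  translate([0, 0, 350]) cube([313, 290, 30]);
  cube([28, 28, 350]);
  translate([285, 0, 0]) cube([28, 28, 350]);
  translate([0, 262, 0]) cube([28, 28, 350]);
  translate([285, 262, 0]) cube([28, 28, 350]);
}
translate([1575, 353, 0]) {
  translate([0, 0, 350]) cube([313, 290, 30]);
  cube([28, 28, 350]);
  translate([285, 0, 0]) cube([28, 28, 350]);
  translate([0, 262, 0]) cube([28, 28, 350]);
  translate([285, 262, 0]) cube([28, 28, 350]);
}
translate([0, 0, 744]) {
  cube([34, 370, 1112]);
  translate([764, 0, 0]) cube([34, 370, 1112]);
  translate([34, 0, 0]) cube([730, 370, 24]);
  translate([34, 0, 333]) cube([730, 370, 24]);
  translate([34, 0, 666]) cube([730, 370, 24]);
  translate([34, 0, 999]) cube([730, 370, 24]);
}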